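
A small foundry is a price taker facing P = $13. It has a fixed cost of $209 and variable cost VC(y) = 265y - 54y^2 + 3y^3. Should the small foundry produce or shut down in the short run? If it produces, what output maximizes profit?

From TC, MC = TC'(y) = 265 - 108y + 9y^2 and AVC = VC/y = 265 - 54y + 3y^2.
AVC is minimized where dAVC/dy = -54 + 6y = 0, at y = 9; min AVC = 265 - 54·9 + 3·9^2 = $22.
With P < min AVC ($13 < $22), every unit sold adds to the loss.
The firm minimizes its loss by shutting down and losing only its fixed cost of $209.

Shut down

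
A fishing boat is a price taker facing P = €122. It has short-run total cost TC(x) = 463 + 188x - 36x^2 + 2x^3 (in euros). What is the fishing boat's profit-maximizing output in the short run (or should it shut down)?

From TC, MC = TC'(x) = 188 - 72x + 6x^2 and AVC = VC/x = 188 - 36x + 2x^2.
The AVC parabola has its vertex at x = 36/4 = 9, where AVC = 188 - 36·9 + 2·9^2 = €26.
P = €122 exceeds min AVC = €26, so the firm stays open.
Set P = MC: 122 = 188 - 72x + 6x^2 → 66 - 72x + 6x^2 = 0. The roots are x = 1 and x = 11; the profit-maximizing output is on the rising part of MC, so x* = 11.
Check: AVC at x = 11 is €34 ≤ P, so revenue covers variable cost.
Profit = P·x − TC = 122·11 − 837 = €505.

Produce at x = 11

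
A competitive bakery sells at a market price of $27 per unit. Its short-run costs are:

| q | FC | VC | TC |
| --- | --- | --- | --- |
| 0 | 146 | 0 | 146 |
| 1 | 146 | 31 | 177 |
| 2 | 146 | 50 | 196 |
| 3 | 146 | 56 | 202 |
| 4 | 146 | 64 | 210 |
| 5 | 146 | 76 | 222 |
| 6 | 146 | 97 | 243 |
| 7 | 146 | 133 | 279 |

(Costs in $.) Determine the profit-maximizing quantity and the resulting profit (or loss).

Compute π = P·q − TC at each output: q=0: -146; q=1: -150; q=2: -142; q=3: -121; q=4: -102; q=5: -87; q=6: -81; q=7: -90.
Profit is maximized at q = 6. AVC there is 97/6 = $16.17 ≤ P, so producing beats shutting down (which would give -$146).

q = 6; profit = -$81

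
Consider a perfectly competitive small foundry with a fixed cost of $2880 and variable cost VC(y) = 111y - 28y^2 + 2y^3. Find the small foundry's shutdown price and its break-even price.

Shutdown price = $13; break-even price = $303

Shutdown price = min AVC. AVC = 111 - 28y + 2y^2, with vertex at y = 7 and minimum $13.
ATC = 2880/y + 111 - 28y + 2y^2. Setting dATC/dy = −2880/y^2 − 28 + 4y = 0 gives y = 12 (since 4·12^3 − 28·12^2 = 2880).
min ATC = 2880/12 + 111 − 28·12 + 2·12^2 = $303. That is the break-even price.
Between these two prices the firm operates at a loss; above $303 it earns a profit.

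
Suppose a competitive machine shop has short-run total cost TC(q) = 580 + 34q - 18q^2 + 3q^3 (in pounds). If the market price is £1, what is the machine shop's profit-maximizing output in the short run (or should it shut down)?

Strip out fixed cost: VC = 34q - 18q^2 + 3q^3. Then AVC = 34 - 18q + 3q^2 and MC = 34 - 36q + 9q^2.
The AVC parabola has its vertex at q = 18/6 = 3, where AVC = 34 - 18·3 + 3·3^2 = £7.
Since P = £1 < min AVC = £7, price fails to cover variable cost at any output.
Shutting down limits the loss to fixed cost, £580.

Shut down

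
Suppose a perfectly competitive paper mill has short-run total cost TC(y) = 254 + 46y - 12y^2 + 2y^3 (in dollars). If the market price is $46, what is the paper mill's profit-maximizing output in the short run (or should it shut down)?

Strip out fixed cost: VC = 46y - 12y^2 + 2y^3. Then AVC = 46 - 12y + 2y^2 and MC = 46 - 24y + 6y^2.
AVC hits its minimum where MC = AVC, at y = 3, giving min AVC = 46 - 12·3 + 2·3^2 = $28.
Because $46 ≥ $28, revenue can cover variable cost; the firm operates.
P = MC gives -24y + 6y^2 = 0, with roots 0 and 4. Take the larger (rising MC): y* = 4.
Check: AVC at y = 4 is $30 ≤ P, so revenue covers variable cost.
Profit = P·y − TC = 46·4 − 374 = -$190, a loss, but smaller than the $254 fixed cost the firm would lose by shutting down.

Produce at y = 4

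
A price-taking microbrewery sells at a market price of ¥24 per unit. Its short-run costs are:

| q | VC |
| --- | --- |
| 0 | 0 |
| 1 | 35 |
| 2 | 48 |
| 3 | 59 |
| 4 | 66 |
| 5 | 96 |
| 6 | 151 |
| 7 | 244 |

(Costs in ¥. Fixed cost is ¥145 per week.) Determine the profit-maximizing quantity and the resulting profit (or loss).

q = 4; profit = -¥115

Compute π = P·q − TC at each output: q=0: -145; q=1: -156; q=2: -145; q=3: -132; q=4: -115; q=5: -121; q=6: -152; q=7: -221.
Profit is maximized at q = 4. AVC there is 66/4 = ¥16.50 ≤ P, so producing beats shutting down (which would give -¥145).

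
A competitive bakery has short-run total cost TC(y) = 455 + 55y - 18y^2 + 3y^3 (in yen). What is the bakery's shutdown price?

Short-run supply begins at min AVC. From VC = 55y - 18y^2 + 3y^3, AVC = 55 - 18y + 3y^2.
At the minimum of AVC, MC = AVC. MC = 55 - 36y + 9y^2; setting MC = AVC gives 6y^2 - 18y = 0, so y = 3. min AVC = 28.
The firm shuts down for any P below ¥28.

¥28 per unit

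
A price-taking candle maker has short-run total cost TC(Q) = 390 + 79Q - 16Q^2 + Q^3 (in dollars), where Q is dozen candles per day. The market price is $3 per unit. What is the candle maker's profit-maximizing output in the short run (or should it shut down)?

From TC, MC = TC'(Q) = 79 - 32Q + 3Q^2 and AVC = VC/Q = 79 - 16Q + Q^2.
AVC is minimized where dAVC/dQ = -16 + 2Q = 0, at Q = 8; min AVC = 79 - 16·8 + 8^2 = $15.
Since P = $3 < min AVC = $15, price fails to cover variable cost at any output.
Shutting down limits the loss to fixed cost, $390.

Shut down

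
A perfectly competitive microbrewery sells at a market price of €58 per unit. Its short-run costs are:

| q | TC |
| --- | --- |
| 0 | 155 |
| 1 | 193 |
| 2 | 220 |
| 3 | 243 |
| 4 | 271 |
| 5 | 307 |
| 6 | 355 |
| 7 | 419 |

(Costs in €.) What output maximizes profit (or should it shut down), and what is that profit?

q = 6; profit = -€7

Profit at each row (π = 58q − TC): q=0: -155; q=1: -135; q=2: -104; q=3: -69; q=4: -39; q=5: -17; q=6: -7; q=7: -13.
Profit is maximized at q = 6. AVC there is 200/6 = €33.33 ≤ P, so producing beats shutting down (which would give -€155).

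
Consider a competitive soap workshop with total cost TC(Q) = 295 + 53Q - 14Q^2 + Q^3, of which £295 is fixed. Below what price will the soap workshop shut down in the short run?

The firm shuts down when price falls below the minimum of average variable cost. AVC = VC/Q = 53 - 14Q + Q^2.
dAVC/dQ = -14 + 2Q = 0 gives Q = 7. min AVC = 53 - 14·7 + 7^2 = 4.
For P < £4 the firm produces nothing.

£4 per unit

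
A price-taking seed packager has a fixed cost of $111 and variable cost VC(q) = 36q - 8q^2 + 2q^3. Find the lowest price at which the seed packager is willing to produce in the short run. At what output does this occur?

$28 per unit, at q = 2

The shutdown price is the minimum of AVC. VC = 36q - 8q^2 + 2q^3, so AVC = 36 - 8q + 2q^2.
At the minimum of AVC, MC = AVC. MC = 36 - 16q + 6q^2; setting MC = AVC gives 4q^2 - 8q = 0, so q = 2. min AVC = 28.
So the shutdown price is $28.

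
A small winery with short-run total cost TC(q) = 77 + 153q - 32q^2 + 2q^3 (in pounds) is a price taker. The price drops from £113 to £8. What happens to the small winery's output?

Output falls from 10 to 0 (the firm shuts down)

AVC = 153 - 32q + 2q^2, minimized at q = 8 where min AVC = £25. MC = 153 - 64q + 6q^2.
At P = £113 ≥ min AVC, set P = MC on the rising branch: q = 10.
At P = £8 < min AVC = £25, price no longer covers variable cost at any output, so the firm shuts down: q = 0.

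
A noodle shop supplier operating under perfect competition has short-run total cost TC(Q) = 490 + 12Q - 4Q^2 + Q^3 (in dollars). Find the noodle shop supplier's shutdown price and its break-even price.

Shutdown price = $8; break-even price = $103

Shutdown price = min AVC. AVC = 12 - 4Q + Q^2, with vertex at Q = 2 and minimum $8.
ATC = 490/Q + 12 - 4Q + Q^2. Setting dATC/dQ = −490/Q^2 − 4 + 2Q = 0 gives Q = 7 (since 2·7^3 − 4·7^2 = 490).
min ATC = 490/7 + 12 − 4·7 + 7^2 = $103. That is the break-even price.
Between these two prices the firm operates at a loss; above $103 it earns a profit.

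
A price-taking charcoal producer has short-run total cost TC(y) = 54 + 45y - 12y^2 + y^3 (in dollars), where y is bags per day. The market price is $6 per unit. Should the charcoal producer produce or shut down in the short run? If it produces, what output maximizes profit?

Strip out fixed cost: VC = 45y - 12y^2 + y^3. Then AVC = 45 - 12y + y^2 and MC = 45 - 24y + 3y^2.
AVC is minimized where dAVC/dy = -12 + 2y = 0, at y = 6; min AVC = 45 - 12·6 + 6^2 = $9.
Since P = $6 < min AVC = $9, price fails to cover variable cost at any output.
Best response: produce nothing and absorb the $54 fixed cost.

Shut down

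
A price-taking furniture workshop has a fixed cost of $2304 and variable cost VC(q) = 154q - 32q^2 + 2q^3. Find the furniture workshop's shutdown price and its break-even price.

Shutdown price = $26; break-even price = $250

AVC = 154 - 32q + 2q^2; minimized at q = 8, giving min AVC = $26. That is the shutdown price.
ATC = 2304/q + 154 - 32q + 2q^2. Setting dATC/dq = −2304/q^2 − 32 + 4q = 0 gives q = 12 (since 4·12^3 − 32·12^2 = 2304).
min ATC = 2304/12 + 154 − 32·12 + 2·12^2 = $250. That is the break-even price.
For $26 ≤ P < $250 the firm produces at a loss; below $26 it shuts down.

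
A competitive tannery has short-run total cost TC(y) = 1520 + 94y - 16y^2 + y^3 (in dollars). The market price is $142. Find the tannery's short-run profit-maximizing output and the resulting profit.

AVC = 94 - 16y + y^2 has its minimum $30 at y = 8; price $142 clears that bar, so the firm operates.
MC = 94 - 32y + 3y^2. Setting P = MC and taking the root on the rising branch gives y* = 12.
TR = 142·12 = 1704. TC = 1520 + 552 = 2072. Profit = 1704 − 2072 = -$368.
By producing, the firm covers all variable cost plus $1152 of fixed cost; shutting down would lose the full $1520.

Profit = -$368 at y = 12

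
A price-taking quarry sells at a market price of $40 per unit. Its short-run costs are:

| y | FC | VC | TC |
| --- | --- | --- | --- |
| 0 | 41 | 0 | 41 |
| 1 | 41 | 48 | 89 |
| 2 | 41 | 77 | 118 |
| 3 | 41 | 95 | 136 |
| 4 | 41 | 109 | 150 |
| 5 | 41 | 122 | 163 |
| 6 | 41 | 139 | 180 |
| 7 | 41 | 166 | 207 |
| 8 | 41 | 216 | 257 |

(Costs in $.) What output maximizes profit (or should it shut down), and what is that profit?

Profit at each row (π = 40y − TC): y=0: -41; y=1: -49; y=2: -38; y=3: -16; y=4: 10; y=5: 37; y=6: 60; y=7: 73; y=8: 63.
Profit is maximized at y = 7. AVC there is 166/7 = $23.71 ≤ P, so producing beats shutting down (which would give -$41).

y = 7; profit = $73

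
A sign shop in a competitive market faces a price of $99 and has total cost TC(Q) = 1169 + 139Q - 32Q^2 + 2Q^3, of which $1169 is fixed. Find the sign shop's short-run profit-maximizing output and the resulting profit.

Profit = -$369 at Q = 10

AVC = 139 - 32Q + 2Q^2 has its minimum $11 at Q = 8; price $99 clears that bar, so the firm operates.
MC = 139 - 64Q + 6Q^2. Setting P = MC and taking the root on the rising branch gives Q* = 10.
TR = 99·10 = 990. TC = 1169 + 190 = 1359. Profit = 990 − 1359 = -$369.
That loss of $369 beats the $1169 the firm would lose by shutting down; producing recovers $800 of fixed cost.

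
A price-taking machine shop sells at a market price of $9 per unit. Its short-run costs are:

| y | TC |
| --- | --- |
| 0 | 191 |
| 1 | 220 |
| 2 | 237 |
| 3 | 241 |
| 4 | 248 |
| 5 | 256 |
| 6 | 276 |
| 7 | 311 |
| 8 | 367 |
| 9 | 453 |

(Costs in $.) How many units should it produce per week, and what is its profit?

Tabulate TR − TC: y=0: -191; y=1: -211; y=2: -219; y=3: -214; y=4: -212; y=5: -211; y=6: -222; y=7: -248; y=8: -295; y=9: -372.
Profit is highest at y = 0. Equivalently, the lowest AVC in the table is 65/5 ≈ $13 at y = 5, and P = $9 falls below it — price never covers variable cost, so the firm shuts down and loses only its fixed cost.

y = 0 (shut down); profit = -$191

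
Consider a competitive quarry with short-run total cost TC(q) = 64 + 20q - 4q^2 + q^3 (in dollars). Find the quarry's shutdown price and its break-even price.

Shutdown price = $16; break-even price = $36

AVC = 20 - 4q + q^2; minimized at q = 2, giving min AVC = $16. That is the shutdown price.
ATC = 64/q + 20 - 4q + q^2. Setting dATC/dq = −64/q^2 − 4 + 2q = 0 gives q = 4 (since 2·4^3 − 4·4^2 = 64).
min ATC = 64/4 + 20 − 4·4 + 4^2 = $36. That is the break-even price.
Between these two prices the firm operates at a loss; above $36 it earns a profit.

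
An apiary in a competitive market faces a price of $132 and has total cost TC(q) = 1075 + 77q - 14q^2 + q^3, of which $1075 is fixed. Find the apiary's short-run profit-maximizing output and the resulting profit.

Profit = -$107 at q = 11

AVC = 77 - 14q + q^2; min AVC = $28 at q = 7. Since P = $132 ≥ min AVC, the firm produces.
MC = 77 - 28q + 3q^2. Setting P = MC and taking the root on the rising branch gives q* = 11.
TR = 132·11 = 1452. TC = 1075 + 484 = 1559. Profit = 1452 − 1559 = -$107.
By producing, the firm covers all variable cost plus $968 of fixed cost; shutting down would lose the full $1075.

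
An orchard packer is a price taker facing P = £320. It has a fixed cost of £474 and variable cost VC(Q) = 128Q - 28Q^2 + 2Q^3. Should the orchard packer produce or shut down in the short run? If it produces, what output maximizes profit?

Produce at Q = 12

Variable cost is VC = 128Q - 28Q^2 + 2Q^3, so AVC = VC/Q = 128 - 28Q + 2Q^2 and MC = dTC/dQ = 128 - 56Q + 6Q^2.
AVC is minimized where dAVC/dQ = -28 + 4Q = 0, at Q = 7; min AVC = 128 - 28·7 + 2·7^2 = £30.
Since P = £320 ≥ min AVC = £30, price covers variable cost and the firm should produce.
P = MC gives -192 - 56Q + 6Q^2 = 0, with roots -8/3 and 12. Take the larger (rising MC): Q* = 12.
Check: AVC at Q = 12 is £80 ≤ P, so revenue covers variable cost.
Profit = P·Q − TC = 320·12 − 1434 = £2406.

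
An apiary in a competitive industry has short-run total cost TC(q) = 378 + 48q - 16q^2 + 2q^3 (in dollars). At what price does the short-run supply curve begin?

$16 per unit

The firm shuts down when price falls below the minimum of average variable cost. AVC = VC/q = 48 - 16q + 2q^2.
dAVC/dq = -16 + 4q = 0 gives q = 4. min AVC = 48 - 16·4 + 2·4^2 = 16.
So the shutdown price is $16.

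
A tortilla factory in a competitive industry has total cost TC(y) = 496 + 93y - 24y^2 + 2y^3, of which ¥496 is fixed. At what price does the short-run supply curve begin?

The firm shuts down when price falls below the minimum of average variable cost. AVC = VC/y = 93 - 24y + 2y^2.
At the minimum of AVC, MC = AVC. MC = 93 - 48y + 6y^2; setting MC = AVC gives 4y^2 - 24y = 0, so y = 6. min AVC = 21.
The firm shuts down for any P below ¥21.

¥21 per unit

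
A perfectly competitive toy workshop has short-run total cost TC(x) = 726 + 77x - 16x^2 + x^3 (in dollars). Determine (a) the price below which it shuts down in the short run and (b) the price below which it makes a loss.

Shutdown price = $13; break-even price = $88

Shutdown price = min AVC. AVC = 77 - 16x + x^2, with vertex at x = 8 and minimum $13.
ATC = 726/x + 77 - 16x + x^2. Setting dATC/dx = −726/x^2 − 16 + 2x = 0 gives x = 11 (since 2·11^3 − 16·11^2 = 726).
min ATC = 726/11 + 77 − 16·11 + 11^2 = $88. That is the break-even price.
For $13 ≤ P < $88 the firm produces at a loss; below $13 it shuts down.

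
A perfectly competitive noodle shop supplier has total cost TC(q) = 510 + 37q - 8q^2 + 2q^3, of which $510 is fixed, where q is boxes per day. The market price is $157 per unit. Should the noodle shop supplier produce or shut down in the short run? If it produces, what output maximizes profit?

Produce at q = 6

Strip out fixed cost: VC = 37q - 8q^2 + 2q^3. Then AVC = 37 - 8q + 2q^2 and MC = 37 - 16q + 6q^2.
AVC is minimized where dAVC/dq = -8 + 4q = 0, at q = 2; min AVC = 37 - 8·2 + 2·2^2 = $29.
Since P = $157 ≥ min AVC = $29, price covers variable cost and the firm should produce.
Set P = MC: 157 = 37 - 16q + 6q^2 → -120 - 16q + 6q^2 = 0. The roots are q = -10/3 and q = 6; the profit-maximizing output is on the rising part of MC, so q* = 6.
Check: AVC at q = 6 is $61 ≤ P, so revenue covers variable cost.
Profit = P·q − TC = 157·6 − 876 = $66.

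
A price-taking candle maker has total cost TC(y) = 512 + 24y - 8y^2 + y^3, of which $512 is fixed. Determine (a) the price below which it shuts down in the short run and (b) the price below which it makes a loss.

AVC = 24 - 8y + y^2; minimized at y = 4, giving min AVC = $8. That is the shutdown price.
ATC = 512/y + 24 - 8y + y^2. Setting dATC/dy = −512/y^2 − 8 + 2y = 0 gives y = 8 (since 2·8^3 − 8·8^2 = 512).
min ATC = 512/8 + 24 − 8·8 + 8^2 = $88. That is the break-even price.
For $8 ≤ P < $88 the firm produces at a loss; below $8 it shuts down.

Shutdown price = $8; break-even price = $88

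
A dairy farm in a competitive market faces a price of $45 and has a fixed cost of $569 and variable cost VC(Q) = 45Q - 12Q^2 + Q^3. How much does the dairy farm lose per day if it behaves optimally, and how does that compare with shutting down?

AVC = 45 - 12Q + Q^2; min AVC = $9 at Q = 6. Since P = $45 ≥ min AVC, the firm produces.
With MC = 45 - 24Q + 3Q^2, P = MC on the upward-sloping part at Q* = 8.
TR = 45·8 = 360. TC = 569 + 104 = 673. Profit = 360 − 673 = -$313.
By producing, the firm covers all variable cost plus $256 of fixed cost; shutting down would lose the full $569.

Profit = -$313 at Q = 8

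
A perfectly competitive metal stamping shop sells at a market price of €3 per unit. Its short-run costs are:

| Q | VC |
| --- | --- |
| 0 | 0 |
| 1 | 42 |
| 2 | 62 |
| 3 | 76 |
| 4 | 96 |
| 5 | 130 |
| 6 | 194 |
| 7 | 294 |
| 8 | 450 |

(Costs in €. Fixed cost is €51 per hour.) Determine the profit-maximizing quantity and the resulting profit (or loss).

Compute π = P·Q − TC at each output: Q=0: -51; Q=1: -90; Q=2: -107; Q=3: -118; Q=4: -135; Q=5: -166; Q=6: -227; Q=7: -324; Q=8: -477.
Profit is highest at Q = 0. Equivalently, the lowest AVC in the table is 96/4 ≈ €24 at Q = 4, and P = €3 falls below it — price never covers variable cost, so the firm shuts down and loses only its fixed cost.

Q = 0 (shut down); profit = -€51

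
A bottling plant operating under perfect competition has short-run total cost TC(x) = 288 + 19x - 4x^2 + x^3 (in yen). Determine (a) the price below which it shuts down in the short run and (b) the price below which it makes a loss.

Shutdown price = ¥15; break-even price = ¥79

Shutdown price = min AVC. AVC = 19 - 4x + x^2, with vertex at x = 2 and minimum ¥15.
ATC = 288/x + 19 - 4x + x^2. Setting dATC/dx = −288/x^2 − 4 + 2x = 0 gives x = 6 (since 2·6^3 − 4·6^2 = 288).
min ATC = 288/6 + 19 − 4·6 + 6^2 = ¥79. That is the break-even price.
For ¥15 ≤ P < ¥79 the firm produces at a loss; below ¥15 it shuts down.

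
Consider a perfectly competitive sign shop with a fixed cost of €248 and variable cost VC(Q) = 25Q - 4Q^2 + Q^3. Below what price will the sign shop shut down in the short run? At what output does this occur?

€21 per unit, at Q = 2

The shutdown price is the minimum of AVC. VC = 25Q - 4Q^2 + Q^3, so AVC = 25 - 4Q + Q^2.
dAVC/dQ = -4 + 2Q = 0 gives Q = 2. min AVC = 25 - 4·2 + 2^2 = 21.
The firm shuts down for any P below €21.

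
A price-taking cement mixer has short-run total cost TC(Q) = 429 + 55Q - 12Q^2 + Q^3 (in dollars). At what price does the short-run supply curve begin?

$19 per unit

Short-run supply begins at min AVC. From VC = 55Q - 12Q^2 + Q^3, AVC = 55 - 12Q + Q^2.
At the minimum of AVC, MC = AVC. MC = 55 - 24Q + 3Q^2; setting MC = AVC gives 2Q^2 - 12Q = 0, so Q = 6. min AVC = 19.
For P < $19 the firm produces nothing.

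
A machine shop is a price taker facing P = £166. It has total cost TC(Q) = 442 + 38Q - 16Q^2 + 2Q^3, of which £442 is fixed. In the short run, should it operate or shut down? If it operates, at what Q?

From TC, MC = TC'(Q) = 38 - 32Q + 6Q^2 and AVC = VC/Q = 38 - 16Q + 2Q^2.
The AVC parabola has its vertex at Q = 16/4 = 4, where AVC = 38 - 16·4 + 2·4^2 = £6.
Since P = £166 ≥ min AVC = £6, price covers variable cost and the firm should produce.
P = MC gives -128 - 32Q + 6Q^2 = 0, with roots -8/3 and 8. Take the larger (rising MC): Q* = 8.
Check: AVC at Q = 8 is £38 ≤ P, so revenue covers variable cost.
Profit = P·Q − TC = 166·8 − 746 = £582.

Produce at Q = 8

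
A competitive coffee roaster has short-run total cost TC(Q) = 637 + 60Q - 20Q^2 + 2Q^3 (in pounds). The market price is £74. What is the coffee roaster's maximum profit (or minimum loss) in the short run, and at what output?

Profit = -£245 at Q = 7

AVC = 60 - 20Q + 2Q^2; min AVC = £10 at Q = 5. Since P = £74 ≥ min AVC, the firm produces.
MC = 60 - 40Q + 6Q^2. Setting P = MC and taking the root on the rising branch gives Q* = 7.
TR = 74·7 = 518. TC = 637 + 126 = 763. Profit = 518 − 763 = -£245.
That loss of £245 beats the £637 the firm would lose by shutting down; producing recovers £392 of fixed cost.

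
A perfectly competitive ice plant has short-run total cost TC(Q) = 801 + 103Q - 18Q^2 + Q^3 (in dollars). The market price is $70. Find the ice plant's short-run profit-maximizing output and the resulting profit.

Profit = -$317 at Q = 11

AVC = 103 - 18Q + Q^2; min AVC = $22 at Q = 9. Since P = $70 ≥ min AVC, the firm produces.
MC = 103 - 36Q + 3Q^2. Setting P = MC and taking the root on the rising branch gives Q* = 11.
TR = 70·11 = 770. TC = 801 + 286 = 1087. Profit = 770 − 1087 = -$317.
That loss of $317 beats the $801 the firm would lose by shutting down; producing recovers $484 of fixed cost.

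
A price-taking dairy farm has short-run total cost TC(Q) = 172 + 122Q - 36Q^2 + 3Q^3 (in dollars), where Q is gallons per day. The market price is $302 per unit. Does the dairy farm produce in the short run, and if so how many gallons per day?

From TC, MC = TC'(Q) = 122 - 72Q + 9Q^2 and AVC = VC/Q = 122 - 36Q + 3Q^2.
AVC is minimized where dAVC/dQ = -36 + 6Q = 0, at Q = 6; min AVC = 122 - 36·6 + 3·6^2 = $14.
Because $302 ≥ $14, revenue can cover variable cost; the firm operates.
Set P = MC: 302 = 122 - 72Q + 9Q^2 → -180 - 72Q + 9Q^2 = 0. The roots are Q = -2 and Q = 10; the profit-maximizing output is on the rising part of MC, so Q* = 10.
Check: AVC at Q = 10 is $62 ≤ P, so revenue covers variable cost.
Profit = P·Q − TC = 302·10 − 792 = $2228.

Produce at Q = 10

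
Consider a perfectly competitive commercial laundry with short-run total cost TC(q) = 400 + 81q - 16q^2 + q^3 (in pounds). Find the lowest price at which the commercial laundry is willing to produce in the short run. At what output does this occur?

£17 per unit, at q = 8

The firm shuts down when price falls below the minimum of average variable cost. AVC = VC/q = 81 - 16q + q^2.
dAVC/dq = -16 + 2q = 0 gives q = 8. min AVC = 81 - 16·8 + 8^2 = 17.
For P < £17 the firm produces nothing.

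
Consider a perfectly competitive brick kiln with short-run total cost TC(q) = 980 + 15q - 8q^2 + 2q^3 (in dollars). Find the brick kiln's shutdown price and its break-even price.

Shutdown price = $7; break-even price = $197

Shutdown price = min AVC. AVC = 15 - 8q + 2q^2, with vertex at q = 2 and minimum $7.
ATC = 980/q + 15 - 8q + 2q^2. Setting dATC/dq = −980/q^2 − 8 + 4q = 0 gives q = 7 (since 4·7^3 − 8·7^2 = 980).
min ATC = 980/7 + 15 − 8·7 + 2·7^2 = $197. That is the break-even price.
Between these two prices the firm operates at a loss; above $197 it earns a profit.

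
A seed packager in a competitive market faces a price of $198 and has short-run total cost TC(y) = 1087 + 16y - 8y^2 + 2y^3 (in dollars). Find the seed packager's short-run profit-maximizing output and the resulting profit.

Profit = -$107 at y = 7

AVC = 16 - 8y + 2y^2 has its minimum $8 at y = 2; price $198 clears that bar, so the firm operates.
With MC = 16 - 16y + 6y^2, P = MC on the upward-sloping part at y* = 7.
TR = 198·7 = 1386. TC = 1087 + 406 = 1493. Profit = 1386 − 1493 = -$107.
Shutting down would mean losing the fixed cost of $1087, so operating at a loss of $107 is better by $980.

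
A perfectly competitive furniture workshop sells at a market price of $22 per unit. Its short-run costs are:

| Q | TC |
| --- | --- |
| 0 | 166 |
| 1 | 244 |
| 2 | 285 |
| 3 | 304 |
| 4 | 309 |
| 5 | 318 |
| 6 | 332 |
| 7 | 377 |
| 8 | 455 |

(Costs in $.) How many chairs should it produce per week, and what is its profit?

Tabulate TR − TC: Q=0: -166; Q=1: -222; Q=2: -241; Q=3: -238; Q=4: -221; Q=5: -208; Q=6: -200; Q=7: -223; Q=8: -279.
Profit is highest at Q = 0. Equivalently, the lowest AVC in the table is 166/6 ≈ $27.67 at Q = 6, and P = $22 falls below it — price never covers variable cost, so the firm shuts down and loses only its fixed cost.

Q = 0 (shut down); profit = -$166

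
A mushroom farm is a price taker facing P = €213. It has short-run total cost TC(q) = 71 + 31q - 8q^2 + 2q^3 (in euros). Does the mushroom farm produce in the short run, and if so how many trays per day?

Strip out fixed cost: VC = 31q - 8q^2 + 2q^3. Then AVC = 31 - 8q + 2q^2 and MC = 31 - 16q + 6q^2.
AVC is minimized where dAVC/dq = -8 + 4q = 0, at q = 2; min AVC = 31 - 8·2 + 2·2^2 = €23.
Since P = €213 ≥ min AVC = €23, price covers variable cost and the firm should produce.
P = MC gives -182 - 16q + 6q^2 = 0, with roots -13/3 and 7. Take the larger (rising MC): q* = 7.
Check: AVC at q = 7 is €73 ≤ P, so revenue covers variable cost.
Profit = P·q − TC = 213·7 − 582 = €909.

Produce at q = 7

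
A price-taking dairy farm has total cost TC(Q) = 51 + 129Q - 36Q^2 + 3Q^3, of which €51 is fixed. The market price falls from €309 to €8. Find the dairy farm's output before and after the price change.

AVC = 129 - 36Q + 3Q^2, minimized at Q = 6 where min AVC = €21. MC = 129 - 72Q + 9Q^2.
With P = €309 above the shutdown price, P = MC gives Q = 10.
At P = €8 < min AVC = €21, price no longer covers variable cost at any output, so the firm shuts down: Q = 0.

Output falls from 10 to 0 (the firm shuts down)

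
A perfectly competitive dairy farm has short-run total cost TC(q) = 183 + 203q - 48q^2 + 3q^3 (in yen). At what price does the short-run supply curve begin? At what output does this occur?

¥11 per unit, at q = 8

The shutdown price is the minimum of AVC. VC = 203q - 48q^2 + 3q^3, so AVC = 203 - 48q + 3q^2.
dAVC/dq = -48 + 6q = 0 gives q = 8. min AVC = 203 - 48·8 + 3·8^2 = 11.
The firm shuts down for any P below ¥11.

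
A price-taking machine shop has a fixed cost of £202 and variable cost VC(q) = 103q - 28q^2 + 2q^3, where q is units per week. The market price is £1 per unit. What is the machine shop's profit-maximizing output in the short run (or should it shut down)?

Strip out fixed cost: VC = 103q - 28q^2 + 2q^3. Then AVC = 103 - 28q + 2q^2 and MC = 103 - 56q + 6q^2.
The AVC parabola has its vertex at q = 28/4 = 7, where AVC = 103 - 28·7 + 2·7^2 = £5.
P = £1 lies below min AVC = £5; no output level covers variable cost.
The firm minimizes its loss by shutting down and losing only its fixed cost of £202.

Shut down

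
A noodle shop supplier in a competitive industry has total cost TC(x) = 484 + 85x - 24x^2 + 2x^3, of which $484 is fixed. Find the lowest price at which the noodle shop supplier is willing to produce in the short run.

$13 per unit

The firm shuts down when price falls below the minimum of average variable cost. AVC = VC/x = 85 - 24x + 2x^2.
dAVC/dx = -24 + 4x = 0 gives x = 6. min AVC = 85 - 24·6 + 2·6^2 = 13.
The firm shuts down for any P below $13.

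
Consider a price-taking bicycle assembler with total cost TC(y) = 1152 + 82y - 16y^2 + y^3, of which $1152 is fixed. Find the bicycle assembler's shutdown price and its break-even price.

Shutdown price = min AVC. AVC = 82 - 16y + y^2, with vertex at y = 8 and minimum $18.
ATC = 1152/y + 82 - 16y + y^2. Setting dATC/dy = −1152/y^2 − 16 + 2y = 0 gives y = 12 (since 2·12^3 − 16·12^2 = 1152).
min ATC = 1152/12 + 82 − 16·12 + 12^2 = $130. That is the break-even price.
For $18 ≤ P < $130 the firm produces at a loss; below $18 it shuts down.

Shutdown price = $18; break-even price = $130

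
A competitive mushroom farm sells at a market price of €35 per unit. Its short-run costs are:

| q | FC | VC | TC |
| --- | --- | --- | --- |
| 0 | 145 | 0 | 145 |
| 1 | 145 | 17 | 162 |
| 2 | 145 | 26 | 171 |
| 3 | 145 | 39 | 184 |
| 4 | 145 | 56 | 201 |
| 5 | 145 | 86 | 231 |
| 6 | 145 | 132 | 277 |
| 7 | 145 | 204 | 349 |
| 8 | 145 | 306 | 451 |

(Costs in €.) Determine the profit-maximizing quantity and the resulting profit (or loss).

Profit at each row (π = 35q − TC): q=0: -145; q=1: -127; q=2: -101; q=3: -79; q=4: -61; q=5: -56; q=6: -67; q=7: -104; q=8: -171.
Profit is maximized at q = 5. AVC there is 86/5 = €17.20 ≤ P, so producing beats shutting down (which would give -€145).

q = 5; profit = -€56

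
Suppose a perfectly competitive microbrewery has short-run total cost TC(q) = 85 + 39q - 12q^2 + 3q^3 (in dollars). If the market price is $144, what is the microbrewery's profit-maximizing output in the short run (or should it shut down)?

Variable cost is VC = 39q - 12q^2 + 3q^3, so AVC = VC/q = 39 - 12q + 3q^2 and MC = dTC/dq = 39 - 24q + 9q^2.
AVC is minimized where dAVC/dq = -12 + 6q = 0, at q = 2; min AVC = 39 - 12·2 + 3·2^2 = $27.
P = $144 exceeds min AVC = $27, so the firm stays open.
P = MC gives -105 - 24q + 9q^2 = 0, with roots -7/3 and 5. Take the larger (rising MC): q* = 5.
Check: AVC at q = 5 is $54 ≤ P, so revenue covers variable cost.
Profit = P·q − TC = 144·5 − 355 = $365.

Produce at q = 5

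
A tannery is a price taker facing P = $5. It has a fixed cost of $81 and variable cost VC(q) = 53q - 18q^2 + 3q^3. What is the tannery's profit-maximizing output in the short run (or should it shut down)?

Variable cost is VC = 53q - 18q^2 + 3q^3, so AVC = VC/q = 53 - 18q + 3q^2 and MC = dTC/dq = 53 - 36q + 9q^2.
The AVC parabola has its vertex at q = 18/6 = 3, where AVC = 53 - 18·3 + 3·3^2 = $26.
P = $5 lies below min AVC = $26; no output level covers variable cost.
The firm minimizes its loss by shutting down and losing only its fixed cost of $81.

Shut down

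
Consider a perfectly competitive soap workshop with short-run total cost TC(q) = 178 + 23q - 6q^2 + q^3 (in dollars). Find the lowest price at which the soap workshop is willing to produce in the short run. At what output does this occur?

Short-run supply begins at min AVC. From VC = 23q - 6q^2 + q^3, AVC = 23 - 6q + q^2.
dAVC/dq = -6 + 2q = 0 gives q = 3. min AVC = 23 - 6·3 + 3^2 = 14.
For P < $14 the firm produces nothing.

$14 per unit, at q = 3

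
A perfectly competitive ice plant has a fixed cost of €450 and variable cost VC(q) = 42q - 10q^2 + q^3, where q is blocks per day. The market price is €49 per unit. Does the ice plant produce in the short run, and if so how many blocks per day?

From TC, MC = TC'(q) = 42 - 20q + 3q^2 and AVC = VC/q = 42 - 10q + q^2.
The AVC parabola has its vertex at q = 10/2 = 5, where AVC = 42 - 10·5 + 5^2 = €17.
Because €49 ≥ €17, revenue can cover variable cost; the firm operates.
Set P = MC: 49 = 42 - 20q + 3q^2 → -7 - 20q + 3q^2 = 0. The roots are q = -1/3 and q = 7; the profit-maximizing output is on the rising part of MC, so q* = 7.
Check: AVC at q = 7 is €21 ≤ P, so revenue covers variable cost.
Profit = P·q − TC = 49·7 − 597 = -€254, a loss, but smaller than the €450 fixed cost the firm would lose by shutting down.

Produce at q = 7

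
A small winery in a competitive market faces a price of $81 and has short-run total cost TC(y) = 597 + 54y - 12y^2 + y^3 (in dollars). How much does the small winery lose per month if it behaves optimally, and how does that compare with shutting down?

AVC = 54 - 12y + y^2 has its minimum $18 at y = 6; price $81 clears that bar, so the firm operates.
MC = 54 - 24y + 3y^2. Setting P = MC and taking the root on the rising branch gives y* = 9.
TR = 81·9 = 729. TC = 597 + 243 = 840. Profit = 729 − 840 = -$111.
That loss of $111 beats the $597 the firm would lose by shutting down; producing recovers $486 of fixed cost.

Profit = -$111 at y = 9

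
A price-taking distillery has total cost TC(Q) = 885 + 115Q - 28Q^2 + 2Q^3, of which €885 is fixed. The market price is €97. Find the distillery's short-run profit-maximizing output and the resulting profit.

AVC = 115 - 28Q + 2Q^2 has its minimum €17 at Q = 7; price €97 clears that bar, so the firm operates.
With MC = 115 - 56Q + 6Q^2, P = MC on the upward-sloping part at Q* = 9.
TR = 97·9 = 873. TC = 885 + 225 = 1110. Profit = 873 − 1110 = -€237.
That loss of €237 beats the €885 the firm would lose by shutting down; producing recovers €648 of fixed cost.

Profit = -€237 at Q = 9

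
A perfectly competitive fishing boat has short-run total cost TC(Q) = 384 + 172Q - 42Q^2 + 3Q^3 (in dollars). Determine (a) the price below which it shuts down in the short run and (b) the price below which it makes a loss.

AVC = 172 - 42Q + 3Q^2; minimized at Q = 7, giving min AVC = $25. That is the shutdown price.
ATC = 384/Q + 172 - 42Q + 3Q^2. Setting dATC/dQ = −384/Q^2 − 42 + 6Q = 0 gives Q = 8 (since 6·8^3 − 42·8^2 = 384).
min ATC = 384/8 + 172 − 42·8 + 3·8^2 = $76. That is the break-even price.
For $25 ≤ P < $76 the firm produces at a loss; below $25 it shuts down.

Shutdown price = $25; break-even price = $76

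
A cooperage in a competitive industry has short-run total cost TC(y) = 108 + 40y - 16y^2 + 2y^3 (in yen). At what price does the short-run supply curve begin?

¥8 per unit

The shutdown price is the minimum of AVC. VC = 40y - 16y^2 + 2y^3, so AVC = 40 - 16y + 2y^2.
dAVC/dy = -16 + 4y = 0 gives y = 4. min AVC = 40 - 16·4 + 2·4^2 = 8.
So the shutdown price is ¥8.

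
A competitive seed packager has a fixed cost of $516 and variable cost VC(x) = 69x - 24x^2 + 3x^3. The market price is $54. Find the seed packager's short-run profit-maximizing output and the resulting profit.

AVC = 69 - 24x + 3x^2; min AVC = $21 at x = 4. Since P = $54 ≥ min AVC, the firm produces.
With MC = 69 - 48x + 9x^2, P = MC on the upward-sloping part at x* = 5.
TR = 54·5 = 270. TC = 516 + 120 = 636. Profit = 270 − 636 = -$366.
That loss of $366 beats the $516 the firm would lose by shutting down; producing recovers $150 of fixed cost.

Profit = -$366 at x = 5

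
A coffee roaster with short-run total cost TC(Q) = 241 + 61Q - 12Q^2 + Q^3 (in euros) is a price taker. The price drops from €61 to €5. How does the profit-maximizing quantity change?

Output falls from 8 to 0 (the firm shuts down)

MC = 61 - 24Q + 3Q^2; the shutdown threshold is min AVC = €25 (at Q = 6).
With P = €61 above the shutdown price, P = MC gives Q = 8.
At P = €5 < min AVC = €25, price no longer covers variable cost at any output, so the firm shuts down: Q = 0.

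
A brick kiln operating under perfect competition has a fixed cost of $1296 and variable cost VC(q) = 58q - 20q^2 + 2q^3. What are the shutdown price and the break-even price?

Shutdown price = $8; break-even price = $184

Shutdown price = min AVC. AVC = 58 - 20q + 2q^2, with vertex at q = 5 and minimum $8.
ATC = 1296/q + 58 - 20q + 2q^2. Setting dATC/dq = −1296/q^2 − 20 + 4q = 0 gives q = 9 (since 4·9^3 − 20·9^2 = 1296).
min ATC = 1296/9 + 58 − 20·9 + 2·9^2 = $184. That is the break-even price.
For $8 ≤ P < $184 the firm produces at a loss; below $8 it shuts down.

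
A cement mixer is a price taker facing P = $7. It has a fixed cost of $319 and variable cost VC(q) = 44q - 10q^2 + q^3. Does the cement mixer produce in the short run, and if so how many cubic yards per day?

Shut down

Variable cost is VC = 44q - 10q^2 + q^3, so AVC = VC/q = 44 - 10q + q^2 and MC = dTC/dq = 44 - 20q + 3q^2.
The AVC parabola has its vertex at q = 10/2 = 5, where AVC = 44 - 10·5 + 5^2 = $19.
Since P = $7 < min AVC = $19, price fails to cover variable cost at any output.
Shutting down limits the loss to fixed cost, $319.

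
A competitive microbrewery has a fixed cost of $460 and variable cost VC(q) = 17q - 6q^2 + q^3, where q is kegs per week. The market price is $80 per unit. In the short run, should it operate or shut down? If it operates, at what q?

From TC, MC = TC'(q) = 17 - 12q + 3q^2 and AVC = VC/q = 17 - 6q + q^2.
AVC hits its minimum where MC = AVC, at q = 3, giving min AVC = 17 - 6·3 + 3^2 = $8.
Because $80 ≥ $8, revenue can cover variable cost; the firm operates.
Set P = MC: 80 = 17 - 12q + 3q^2 → -63 - 12q + 3q^2 = 0. The roots are q = -3 and q = 7; the profit-maximizing output is on the rising part of MC, so q* = 7.
Check: AVC at q = 7 is $24 ≤ P, so revenue covers variable cost.
Profit = P·q − TC = 80·7 − 628 = -$68, a loss, but smaller than the $460 fixed cost the firm would lose by shutting down.

Produce at q = 7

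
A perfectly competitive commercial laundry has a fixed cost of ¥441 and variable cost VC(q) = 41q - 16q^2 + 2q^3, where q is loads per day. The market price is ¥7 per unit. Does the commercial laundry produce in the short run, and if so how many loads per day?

Shut down

From TC, MC = TC'(q) = 41 - 32q + 6q^2 and AVC = VC/q = 41 - 16q + 2q^2.
AVC is minimized where dAVC/dq = -16 + 4q = 0, at q = 4; min AVC = 41 - 16·4 + 2·4^2 = ¥9.
With P < min AVC (¥7 < ¥9), every unit sold adds to the loss.
Best response: produce nothing and absorb the ¥441 fixed cost.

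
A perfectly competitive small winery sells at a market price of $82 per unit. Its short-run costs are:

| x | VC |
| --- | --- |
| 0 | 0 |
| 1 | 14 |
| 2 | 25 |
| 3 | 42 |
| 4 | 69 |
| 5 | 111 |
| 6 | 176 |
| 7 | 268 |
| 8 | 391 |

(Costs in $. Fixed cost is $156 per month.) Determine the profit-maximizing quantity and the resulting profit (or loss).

x = 6; profit = $160

Profit at each row (π = 82x − TC): x=0: -156; x=1: -88; x=2: -17; x=3: 48; x=4: 103; x=5: 143; x=6: 160; x=7: 150; x=8: 109.
Profit is maximized at x = 6. AVC there is 176/6 = $29.33 ≤ P, so producing beats shutting down (which would give -$156).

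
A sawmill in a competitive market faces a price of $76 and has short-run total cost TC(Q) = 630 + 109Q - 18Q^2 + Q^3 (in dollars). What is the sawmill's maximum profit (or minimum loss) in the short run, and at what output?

AVC = 109 - 18Q + Q^2 has its minimum $28 at Q = 9; price $76 clears that bar, so the firm operates.
With MC = 109 - 36Q + 3Q^2, P = MC on the upward-sloping part at Q* = 11.
TR = 76·11 = 836. TC = 630 + 352 = 982. Profit = 836 − 982 = -$146.
By producing, the firm covers all variable cost plus $484 of fixed cost; shutting down would lose the full $630.

Profit = -$146 at Q = 11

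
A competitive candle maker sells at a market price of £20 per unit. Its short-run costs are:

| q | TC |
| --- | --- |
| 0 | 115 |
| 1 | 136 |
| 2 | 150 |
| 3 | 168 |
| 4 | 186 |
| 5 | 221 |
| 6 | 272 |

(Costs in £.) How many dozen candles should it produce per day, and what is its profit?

q = 4; profit = -£106

Tabulate TR − TC: q=0: -115; q=1: -116; q=2: -110; q=3: -108; q=4: -106; q=5: -121; q=6: -152.
Profit is maximized at q = 4. AVC there is 71/4 = £17.75 ≤ P, so producing beats shutting down (which would give -£115).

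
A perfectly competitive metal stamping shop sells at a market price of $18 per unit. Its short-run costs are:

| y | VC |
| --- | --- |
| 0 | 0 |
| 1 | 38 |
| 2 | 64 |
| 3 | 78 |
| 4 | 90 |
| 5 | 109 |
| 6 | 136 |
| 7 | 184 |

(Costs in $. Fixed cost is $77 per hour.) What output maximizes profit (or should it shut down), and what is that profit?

Compute π = P·y − TC at each output: y=0: -77; y=1: -97; y=2: -105; y=3: -101; y=4: -95; y=5: -96; y=6: -105; y=7: -135.
Profit is highest at y = 0. Equivalently, the lowest AVC in the table is 109/5 ≈ $21.80 at y = 5, and P = $18 falls below it — price never covers variable cost, so the firm shuts down and loses only its fixed cost.

y = 0 (shut down); profit = -$77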